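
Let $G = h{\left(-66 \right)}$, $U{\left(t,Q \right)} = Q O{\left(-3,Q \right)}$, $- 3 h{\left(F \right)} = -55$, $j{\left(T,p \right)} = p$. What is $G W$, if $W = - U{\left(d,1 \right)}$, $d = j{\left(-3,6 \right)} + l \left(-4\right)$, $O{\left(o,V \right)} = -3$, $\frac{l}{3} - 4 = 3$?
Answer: $55$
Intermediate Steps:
$l = 21$ ($l = 12 + 3 \cdot 3 = 12 + 9 = 21$)
$d = -78$ ($d = 6 + 21 \left(-4\right) = 6 - 84 = -78$)
$h{\left(F \right)} = \frac{55}{3}$ ($h{\left(F \right)} = \left(- \frac{1}{3}\right) \left(-55\right) = \frac{55}{3}$)
$U{\left(t,Q \right)} = - 3 Q$ ($U{\left(t,Q \right)} = Q \left(-3\right) = - 3 Q$)
$W = 3$ ($W = - \left(-3\right) 1 = \left(-1\right) \left(-3\right) = 3$)
$G = \frac{55}{3} \approx 18.333$
$G W = \frac{55}{3} \cdot 3 = 55$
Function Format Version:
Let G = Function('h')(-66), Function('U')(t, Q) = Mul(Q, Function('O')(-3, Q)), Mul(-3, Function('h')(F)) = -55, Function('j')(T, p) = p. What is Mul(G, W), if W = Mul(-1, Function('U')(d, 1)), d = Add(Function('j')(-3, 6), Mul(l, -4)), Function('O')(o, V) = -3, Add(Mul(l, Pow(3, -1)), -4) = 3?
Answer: 55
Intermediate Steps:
l = 21 (l = Add(12, Mul(3, 3)) = Add(12, 9) = 21)
d = -78 (d = Add(6, Mul(21, -4)) = Add(6, -84) = -78)
Function('h')(F) = Rational(55, 3) (Function('h')(F) = Mul(Rational(-1, 3), -55) = Rational(55, 3))
Function('U')(t, Q) = Mul(-3, Q) (Function('U')(t, Q) = Mul(Q, -3) = Mul(-3, Q))
W = 3 (W = Mul(-1, Mul(-3, 1)) = Mul(-1, -3) = 3)
G = Rational(55, 3) ≈ 18.333
Mul(G, W) = Mul(Rational(55, 3), 3) = 55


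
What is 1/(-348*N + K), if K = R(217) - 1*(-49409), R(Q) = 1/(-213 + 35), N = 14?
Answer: 178/7927585 ≈ 2.2453e-5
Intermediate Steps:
R(Q) = -1/178 (R(Q) = 1/(-178) = -1/178)
K = 8794801/178 (K = -1/178 - 1*(-49409) = -1/178 + 49409 = 8794801/178 ≈ 49409.)
1/(-348*N + K) = 1/(-348*14 + 8794801/178) = 1/(-4872 + 8794801/178) = 1/(7927585/178) = 178/7927585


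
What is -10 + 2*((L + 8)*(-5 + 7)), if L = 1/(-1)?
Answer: 18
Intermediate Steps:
L = -1
-10 + 2*((L + 8)*(-5 + 7)) = -10 + 2*((-1 + 8)*(-5 + 7)) = -10 + 2*(7*2) = -10 + 2*14 = -10 + 28 = 18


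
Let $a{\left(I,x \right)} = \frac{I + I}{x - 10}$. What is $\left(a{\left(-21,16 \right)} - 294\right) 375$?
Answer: $-112875$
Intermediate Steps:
$a{\left(I,x \right)} = \frac{2 I}{-10 + x}$
$\left(a{\left(-21,16 \right)} - 294\right) 375 = \left(2 \left(-21\right) \frac{1}{-10 + 16} - 294\right) 375 = \left(2 \left(-21\right) \frac{1}{6} - 294\right) 375 = \left(-7 - 294\right) 375 = \left(-301\right) 375 = -112875$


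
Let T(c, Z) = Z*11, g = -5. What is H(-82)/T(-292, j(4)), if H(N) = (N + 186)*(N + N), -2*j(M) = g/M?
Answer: -136448/55 ≈ -2480.9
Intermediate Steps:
j(M) = 5/(2*M) (j(M) = -(-5)/(2*M) = 5/(2*M))
T(c, Z) = 11*Z
H(N) = 2*N*(186 + N) (H(N) = (186 + N)*(2*N) = 2*N*(186 + N))
H(-82)/T(-292, j(4)) = (2*(-82)*(186 - 82))/((11*((5/2)/4))) = (2*(-82)*104)/((11*((5/2)*(1/4)))) = -17056/(11*(5/8)) = -17056/55/8 = -17056*8/55 = -136448/55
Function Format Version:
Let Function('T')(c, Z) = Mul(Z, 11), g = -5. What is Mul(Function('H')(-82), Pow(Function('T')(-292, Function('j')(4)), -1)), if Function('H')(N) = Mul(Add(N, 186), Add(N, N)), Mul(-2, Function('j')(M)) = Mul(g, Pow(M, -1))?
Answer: Rational(-136448, 55) ≈ -2480.9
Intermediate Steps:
Function('j')(M) = Mul(Rational(5, 2), Pow(M, -1)) (Function('j')(M) = Mul(Rational(-1, 2), Mul(-5, Pow(M, -1))) = Mul(Rational(5, 2), Pow(M, -1)))
Function('T')(c, Z) = Mul(11, Z)
Function('H')(N) = Mul(2, N, Add(186, N)) (Function('H')(N) = Mul(Add(186, N), Mul(2, N)) = Mul(2, N, Add(186, N)))
Mul(Function('H')(-82), Pow(Function('T')(-292, Function('j')(4)), -1)) = Mul(Mul(2, -82, Add(186, -82)), Pow(Mul(11, Mul(Rational(5, 2), Pow(4, -1))), -1)) = Mul(Mul(2, -82, 104), Pow(Mul(11, Mul(Rational(5, 2), Rational(1, 4))), -1)) = Mul(-17056, Pow(Mul(11, Rational(5, 8)), -1)) = Mul(-17056, Pow(Rational(55, 8), -1)) = Mul(-17056, Rational(8, 55)) = Rational(-136448, 55)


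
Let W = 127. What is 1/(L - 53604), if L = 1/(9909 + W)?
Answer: -10036/537969743 ≈ -1.8655e-5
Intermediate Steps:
L = 1/10036 (L = 1/(9909 + 127) = 1/10036 ≈ 9.9641e-5)
1/(L - 53604) = 1/(1/10036 - 53604) = 1/(-537969743/10036) = -10036/537969743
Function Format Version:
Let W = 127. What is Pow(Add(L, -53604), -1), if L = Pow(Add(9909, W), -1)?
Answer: Rational(-10036, 537969743) ≈ -1.8655e-5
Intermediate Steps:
L = Rational(1, 10036) (L = Pow(Add(9909, 127), -1) = Pow(10036, -1) = Rational(1, 10036) ≈ 9.9641e-5)
Pow(Add(L, -53604), -1) = Pow(Add(Rational(1, 10036), -53604), -1) = Pow(Rational(-537969743, 10036), -1) = Rational(-10036, 537969743)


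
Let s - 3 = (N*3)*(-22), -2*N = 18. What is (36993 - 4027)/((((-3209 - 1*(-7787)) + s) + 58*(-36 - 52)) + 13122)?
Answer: 32966/13193 ≈ 2.4987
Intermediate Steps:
N = -9 (N = -½*18 = -9)
s = 597 (s = 3 - 9*3*(-22) = 3 - 27*(-22) = 3 + 594 = 597)
(36993 - 4027)/((((-3209 - 1*(-7787)) + s) + 58*(-36 - 52)) + 13122) = (36993 - 4027)/((((-3209 - 1*(-7787)) + 597) + 58*(-36 - 52)) + 13122) = 32966/((((-3209 + 7787) + 597) + 58*(-88)) + 13122) = 32966/(((4578 + 597) - 5104) + 13122) = 32966/((5175 - 5104) + 13122) = 32966/(71 + 13122) = 32966/13193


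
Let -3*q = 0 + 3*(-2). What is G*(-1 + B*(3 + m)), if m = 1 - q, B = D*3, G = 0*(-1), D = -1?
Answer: 0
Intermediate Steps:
G = 0
q = 2 (q = -(0 + 3*(-2))/3 = -(0 - 6)/3 = -1/3*(-6) = 2)
B = -3 (B = -1*3 = -3)
m = -1 (m = 1 - 1*2 = 1 - 2 = -1)
G*(-1 + B*(3 + m)) = 0*(-1 - 3*(3 - 1)) = 0*(-1 - 3*2) = 0*(-1 - 6) = 0*(-7) = 0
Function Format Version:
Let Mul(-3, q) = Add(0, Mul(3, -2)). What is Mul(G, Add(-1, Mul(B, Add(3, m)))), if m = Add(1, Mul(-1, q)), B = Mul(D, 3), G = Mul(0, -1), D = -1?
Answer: 0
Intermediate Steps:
G = 0
q = 2 (q = Mul(Rational(-1, 3), Add(0, Mul(3, -2))) = Mul(Rational(-1, 3), Add(0, -6)) = Mul(Rational(-1, 3), -6) = 2)
B = -3 (B = Mul(-1, 3) = -3)
m = -1 (m = Add(1, Mul(-1, 2)) = Add(1, -2) = -1)
Mul(G, Add(-1, Mul(B, Add(3, m)))) = Mul(0, Add(-1, Mul(-3, Add(3, -1)))) = Mul(0, Add(-1, Mul(-3, 2))) = Mul(0, Add(-1, -6)) = Mul(0, -7) = 0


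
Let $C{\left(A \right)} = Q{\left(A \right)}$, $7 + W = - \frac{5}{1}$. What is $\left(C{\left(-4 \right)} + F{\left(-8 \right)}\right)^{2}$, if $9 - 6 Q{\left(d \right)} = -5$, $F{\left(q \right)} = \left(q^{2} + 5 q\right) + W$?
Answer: $\frac{1849}{9} \approx 205.44$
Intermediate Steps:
$W = -12$ ($W = -7 - \frac{5}{1} = -7 - 5 = -12$)
$F{\left(q \right)} = -12 + q^{2} + 5 q$ ($F{\left(q \right)} = \left(q^{2} + 5 q\right) - 12 = -12 + q^{2} + 5 q$)
$Q{\left(d \right)} = \frac{7}{3}$ ($Q{\left(d \right)} = \frac{3}{2} - - \frac{5}{6} = \frac{3}{2} + \frac{5}{6} = \frac{7}{3}$)
$C{\left(A \right)} = \frac{7}{3}$
$\left(C{\left(-4 \right)} + F{\left(-8 \right)}\right)^{2} = \left(\frac{7}{3} + \left(-12 + \left(-8\right)^{2} + 5 \left(-8\right)\right)\right)^{2} = \left(\frac{7}{3} - -12\right)^{2} = \left(\frac{7}{3} + 12\right)^{2} = \left(\frac{43}{3}\right)^{2} = \frac{1849}{9}$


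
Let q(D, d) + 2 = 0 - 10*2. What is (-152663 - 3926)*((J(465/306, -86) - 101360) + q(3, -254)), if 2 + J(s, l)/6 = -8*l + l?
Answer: 15311585598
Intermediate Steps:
J(s, l) = -12 - 42*l (J(s, l) = -12 + 6*(-8*l + l) = -12 + 6*(-7*l) = -12 - 42*l)
q(D, d) = -22 (q(D, d) = -2 + (0 - 10*2) = -2 + (0 - 20) = -2 - 20 = -22)
(-152663 - 3926)*((J(465/306, -86) - 101360) + q(3, -254)) = (-152663 - 3926)*(((-12 - 42*(-86)) - 101360) - 22) = -156589*(((-12 + 3612) - 101360) - 22) = -156589*((3600 - 101360) - 22) = -156589*(-97760 - 22) = -156589*(-97782) = 15311585598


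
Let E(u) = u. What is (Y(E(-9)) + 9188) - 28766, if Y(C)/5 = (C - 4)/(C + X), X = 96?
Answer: -1703351/87 ≈ -19579.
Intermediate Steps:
Y(C) = 5*(-4 + C)/(96 + C) (Y(C) = 5*((C - 4)/(C + 96)) = 5*((-4 + C)/(96 + C)) = 5*(-4 + C)/(96 + C))
(Y(E(-9)) + 9188) - 28766 = (5*(-4 - 9)/(96 - 9) + 9188) - 28766 = (5*(-13)/87 + 9188) - 28766 = (5*(1/87)*(-13) + 9188) - 28766 = (-65/87 + 9188) - 28766 = 799291/87 - 28766 = -1703351/87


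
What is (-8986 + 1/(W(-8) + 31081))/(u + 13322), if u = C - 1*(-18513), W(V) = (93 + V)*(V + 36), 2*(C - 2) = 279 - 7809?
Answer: -27334595/85392472 ≈ -0.32011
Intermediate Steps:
C = -3763 (C = 2 + (279 - 7809)/2 = 2 + (½)*(-7530) = 2 - 3765 = -3763)
W(V) = (36 + V)*(93 + V) (W(V) = (93 + V)*(36 + V) = (36 + V)*(93 + V))
u = 14750 (u = -3763 - 1*(-18513) = -3763 + 18513 = 14750)
(-8986 + 1/(W(-8) + 31081))/(u + 13322) = (-8986 + 1/((3348 + (-8)² + 129*(-8)) + 31081))/(14750 + 13322) = (-8986 + 1/((3348 + 64 - 1032) + 31081))/28072 = (-8986 + 1/(2380 + 31081))*(1/28072) = (-8986 + 1/33461)*(1/28072) = -300680545/33461*1/28072 = -27334595/85392472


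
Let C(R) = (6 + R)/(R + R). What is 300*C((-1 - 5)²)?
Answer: 175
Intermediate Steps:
C(R) = (6 + R)/(2*R) (C(R) = (6 + R)/((2*R)) = (6 + R)*(1/(2*R)) = (6 + R)/(2*R))
300*C((-1 - 5)²) = 300*((6 + (-1 - 5)²)/(2*((-1 - 5)²))) = 300*((6 + (-6)²)/(2*((-6)²))) = 300*((½)*(6 + 36)/36) = 300*((½)*(1/36)*42) = 300*(7/12) = 175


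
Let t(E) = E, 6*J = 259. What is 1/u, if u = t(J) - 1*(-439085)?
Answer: 6/2634769 ≈ 2.2772e-6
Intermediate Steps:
J = 259/6 (J = (1/6)*259 = 259/6 ≈ 43.167)
u = 2634769/6 (u = 259/6 - 1*(-439085) = 259/6 + 439085 = 2634769/6 ≈ 4.3913e+5)
1/u = 1/(2634769/6) = 6/2634769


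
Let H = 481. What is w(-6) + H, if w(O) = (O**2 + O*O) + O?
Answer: 547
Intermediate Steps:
w(O) = O + 2*O**2 (w(O) = (O**2 + O**2) + O = 2*O**2 + O = O + 2*O**2)
w(-6) + H = -6*(1 + 2*(-6)) + 481 = -6*(1 - 12) + 481 = -6*(-11) + 481 = 66 + 481 = 547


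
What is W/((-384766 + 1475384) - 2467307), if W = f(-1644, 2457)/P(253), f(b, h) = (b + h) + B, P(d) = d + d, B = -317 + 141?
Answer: -637/696604634 ≈ -9.1444e-7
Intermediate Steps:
B = -176
P(d) = 2*d
f(b, h) = -176 + b + h (f(b, h) = (b + h) - 176 = -176 + b + h)
W = 637/506 (W = (-176 - 1644 + 2457)/((2*253)) = 637/506 ≈ 1.2589)
W/((-384766 + 1475384) - 2467307) = 637/(506*((-384766 + 1475384) - 2467307)) = 637/(506*(1090618 - 2467307)) = (637/506)/(-1376689) = (637/506)*(-1/1376689) = -637/696604634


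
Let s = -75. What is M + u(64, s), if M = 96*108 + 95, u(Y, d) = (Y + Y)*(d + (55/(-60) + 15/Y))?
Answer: 2327/3 ≈ 775.67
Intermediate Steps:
u(Y, d) = 2*Y*(-11/12 + d + 15/Y) (u(Y, d) = (2*Y)*(d + (55*(-1/60) + 15/Y)) = (2*Y)*(d + (-11/12 + 15/Y)) = (2*Y)*(-11/12 + d + 15/Y) = 2*Y*(-11/12 + d + 15/Y))
M = 10463 (M = 10368 + 95 = 10463)
M + u(64, s) = 10463 + (30 - 11/6*64 + 2*64*(-75)) = 10463 + (30 - 352/3 - 9600) = 10463 - 29062/3 = 2327/3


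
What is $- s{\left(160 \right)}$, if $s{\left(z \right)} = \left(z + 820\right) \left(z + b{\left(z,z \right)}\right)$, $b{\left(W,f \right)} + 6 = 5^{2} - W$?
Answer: $-18620$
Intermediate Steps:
$b{\left(W,f \right)} = 19 - W$ ($b{\left(W,f \right)} = -6 - \left(-25 + W\right) = 19 - W$)
$s{\left(z \right)} = 15580 + 19 z$ ($s{\left(z \right)} = \left(z + 820\right) \left(z - \left(-19 + z\right)\right) = \left(820 + z\right) 19 = 15580 + 19 z$)
$- s{\left(160 \right)} = - (15580 + 19 \cdot 160) = - (15580 + 3040) = \left(-1\right) 18620 = -18620$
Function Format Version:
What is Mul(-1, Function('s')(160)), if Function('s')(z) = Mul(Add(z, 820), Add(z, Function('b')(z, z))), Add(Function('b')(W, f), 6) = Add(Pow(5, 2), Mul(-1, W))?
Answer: -18620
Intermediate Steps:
Function('b')(W, f) = Add(19, Mul(-1, W)) (Function('b')(W, f) = Add(-6, Add(Pow(5, 2), Mul(-1, W))) = Add(-6, Add(25, Mul(-1, W))) = Add(19, Mul(-1, W)))
Function('s')(z) = Add(15580, Mul(19, z)) (Function('s')(z) = Mul(Add(z, 820), Add(z, Add(19, Mul(-1, z)))) = Mul(Add(820, z), 19) = Add(15580, Mul(19, z)))
Mul(-1, Function('s')(160)) = Mul(-1, Add(15580, Mul(19, 160))) = Mul(-1, Add(15580, 3040)) = Mul(-1, 18620) = -18620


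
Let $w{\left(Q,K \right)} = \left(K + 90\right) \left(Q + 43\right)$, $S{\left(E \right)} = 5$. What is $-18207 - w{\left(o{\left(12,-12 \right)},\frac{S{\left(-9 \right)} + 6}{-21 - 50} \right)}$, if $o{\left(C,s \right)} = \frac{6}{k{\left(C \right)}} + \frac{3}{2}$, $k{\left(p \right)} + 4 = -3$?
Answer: $- \frac{21995327}{994} \approx -22128.0$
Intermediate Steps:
$k{\left(p \right)} = -7$ ($k{\left(p \right)} = -4 - 3 = -7$)
$o{\left(C,s \right)} = \frac{9}{14}$ ($o{\left(C,s \right)} = \frac{6}{-7} + \frac{3}{2} = 6 \left(- \frac{1}{7}\right) + 3 \cdot \frac{1}{2} = - \frac{6}{7} + \frac{3}{2} = \frac{9}{14}$)
$w{\left(Q,K \right)} = \left(43 + Q\right) \left(90 + K\right)$ ($w{\left(Q,K \right)} = \left(90 + K\right) \left(43 + Q\right) = \left(43 + Q\right) \left(90 + K\right)$)
$-18207 - w{\left(o{\left(12,-12 \right)},\frac{S{\left(-9 \right)} + 6}{-21 - 50} \right)} = -18207 - \left(3870 + 43 \frac{5 + 6}{-21 - 50} + 90 \cdot \frac{9}{14} + \frac{5 + 6}{-21 - 50} \cdot \frac{9}{14}\right) = -18207 - \left(3870 + 43 \frac{11}{-71} + \frac{405}{7} + \frac{11}{-71} \cdot \frac{9}{14}\right) = -18207 - \left(3870 + 43 \cdot 11 \left(- \frac{1}{71}\right) + \frac{405}{7} + 11 \left(- \frac{1}{71}\right) \frac{9}{14}\right) = -18207 - \left(3870 + 43 \left(- \frac{11}{71}\right) + \frac{405}{7} - \frac{99}{994}\right) = -18207 - \left(3870 - \frac{473}{71} + \frac{405}{7} - \frac{99}{994}\right) = -18207 - \frac{3897569}{994} = - \frac{21995327}{994}$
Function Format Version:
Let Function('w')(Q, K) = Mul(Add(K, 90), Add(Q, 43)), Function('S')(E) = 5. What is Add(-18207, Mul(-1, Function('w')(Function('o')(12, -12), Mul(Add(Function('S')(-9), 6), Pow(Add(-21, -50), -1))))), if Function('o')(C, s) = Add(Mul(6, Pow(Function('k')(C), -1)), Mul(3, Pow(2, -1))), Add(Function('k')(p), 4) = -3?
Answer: Rational(-21995327, 994) ≈ -22128.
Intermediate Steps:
Function('k')(p) = -7 (Function('k')(p) = Add(-4, -3) = -7)
Function('o')(C, s) = Rational(9, 14) (Function('o')(C, s) = Add(Mul(6, Pow(-7, -1)), Mul(3, Pow(2, -1))) = Add(Mul(6, Rational(-1, 7)), Mul(3, Rational(1, 2))) = Add(Rational(-6, 7), Rational(3, 2)) = Rational(9, 14))
Function('w')(Q, K) = Mul(Add(43, Q), Add(90, K)) (Function('w')(Q, K) = Mul(Add(90, K), Add(43, Q)) = Mul(Add(43, Q), Add(90, K)))
Add(-18207, Mul(-1, Function('w')(Function('o')(12, -12), Mul(Add(Function('S')(-9), 6), Pow(Add(-21, -50), -1))))) = Add(-18207, Mul(-1, Add(3870, Mul(43, Mul(Add(5, 6), Pow(Add(-21, -50), -1))), Mul(90, Rational(9, 14)), Mul(Mul(Add(5, 6), Pow(Add(-21, -50), -1)), Rational(9, 14))))) = Add(-18207, Mul(-1, Add(3870, Mul(43, Mul(11, Pow(-71, -1))), Rational(405, 7), Mul(Mul(11, Pow(-71, -1)), Rational(9, 14))))) = Add(-18207, Mul(-1, Add(3870, Mul(43, Mul(11, Rational(-1, 71))), Rational(405, 7), Mul(Mul(11, Rational(-1, 71)), Rational(9, 14))))) = Add(-18207, Mul(-1, Add(3870, Mul(43, Rational(-11, 71)), Rational(405, 7), Mul(Rational(-11, 71), Rational(9, 14))))) = Add(-18207, Mul(-1, Add(3870, Rational(-473, 71), Rational(405, 7), Rational(-99, 994)))) = Add(-18207, Mul(-1, Rational(3897569, 994))) = Add(-18207, Rational(-3897569, 994)) = Rational(-21995327, 994)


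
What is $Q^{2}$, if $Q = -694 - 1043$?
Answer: $3017169$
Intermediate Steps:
$Q = -1737$ ($Q = -694 - 1043 = -1737$)
$Q^{2} = \left(-1737\right)^{2} = 3017169$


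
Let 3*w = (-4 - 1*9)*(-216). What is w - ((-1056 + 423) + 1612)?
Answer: -43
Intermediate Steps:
w = 936 (w = ((-4 - 1*9)*(-216))/3 = ((-4 - 9)*(-216))/3 = (-13*(-216))/3 = (1/3)*2808 = 936)
w - ((-1056 + 423) + 1612) = 936 - ((-1056 + 423) + 1612) = 936 - (-633 + 1612) = 936 - 1*979 = 936 - 979 = -43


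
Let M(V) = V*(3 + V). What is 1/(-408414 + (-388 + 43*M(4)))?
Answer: -1/407598 ≈ -2.4534e-6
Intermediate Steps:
1/(-408414 + (-388 + 43*M(4))) = 1/(-408414 + (-388 + 43*(4*(3 + 4)))) = 1/(-408414 + (-388 + 43*(4*7))) = 1/(-408414 + (-388 + 43*28)) = 1/(-408414 + (-388 + 1204)) = 1/(-408414 + 816) = 1/(-407598) = -1/407598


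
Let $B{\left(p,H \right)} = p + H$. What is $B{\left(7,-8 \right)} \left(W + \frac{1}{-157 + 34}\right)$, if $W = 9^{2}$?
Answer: $- \frac{9962}{123} \approx -80.992$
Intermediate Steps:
$B{\left(p,H \right)} = H + p$
$W = 81$
$B{\left(7,-8 \right)} \left(W + \frac{1}{-157 + 34}\right) = \left(-8 + 7\right) \left(81 + \frac{1}{-157 + 34}\right) = - (81 + \frac{1}{-123}) = - (81 - \frac{1}{123}) = \left(-1\right) \frac{9962}{123} = - \frac{9962}{123}$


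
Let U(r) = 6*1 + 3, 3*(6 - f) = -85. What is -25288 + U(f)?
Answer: -25279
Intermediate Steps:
f = 103/3 (f = 6 - 1/3*(-85) = 6 + 85/3 = 103/3 ≈ 34.333)
U(r) = 9 (U(r) = 6 + 3 = 9)
-25288 + U(f) = -25288 + 9 = -25279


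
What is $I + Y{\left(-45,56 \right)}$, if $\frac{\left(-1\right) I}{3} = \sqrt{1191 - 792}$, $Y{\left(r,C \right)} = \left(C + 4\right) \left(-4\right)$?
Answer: $-240 - 3 \sqrt{399} \approx -299.92$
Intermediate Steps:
$Y{\left(r,C \right)} = -16 - 4 C$ ($Y{\left(r,C \right)} = \left(4 + C\right) \left(-4\right) = -16 - 4 C$)
$I = - 3 \sqrt{399}$ ($I = - 3 \sqrt{1191 - 792} = - 3 \sqrt{399} \approx -59.925$)
$I + Y{\left(-45,56 \right)} = - 3 \sqrt{399} - 240 = -240 - 3 \sqrt{399}$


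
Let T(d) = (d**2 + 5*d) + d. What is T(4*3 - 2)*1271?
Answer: 203360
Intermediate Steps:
T(d) = d**2 + 6*d
T(4*3 - 2)*1271 = ((4*3 - 2)*(6 + (4*3 - 2)))*1271 = ((12 - 2)*(6 + (12 - 2)))*1271 = (10*(6 + 10))*1271 = (10*16)*1271 = 160*1271 = 203360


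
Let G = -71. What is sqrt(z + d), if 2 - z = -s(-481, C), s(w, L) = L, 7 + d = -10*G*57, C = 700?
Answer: sqrt(41165) ≈ 202.89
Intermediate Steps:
d = 40463 (d = -7 - 10*(-71)*57 = -7 + 710*57 = -7 + 40470 = 40463)
z = 702 (z = 2 - (-1)*700 = 2 - 1*(-700) = 2 + 700 = 702)
sqrt(z + d) = sqrt(702 + 40463) = sqrt(41165)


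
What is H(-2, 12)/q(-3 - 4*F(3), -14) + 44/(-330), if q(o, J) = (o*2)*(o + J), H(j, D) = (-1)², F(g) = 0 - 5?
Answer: -21/170 ≈ -0.12353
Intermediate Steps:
F(g) = -5
H(j, D) = 1
q(o, J) = 2*o*(J + o) (q(o, J) = (2*o)*(J + o) = 2*o*(J + o))
H(-2, 12)/q(-3 - 4*F(3), -14) + 44/(-330) = 1/(2*(-3 - 4*(-5))*(-14 + (-3 - 4*(-5)))) + 44/(-330) = 1/(2*(-3 + 20)*(-14 + (-3 + 20))) + 44*(-1/330) = 1/(2*17*(-14 + 17)) - 2/15 = 1/(2*17*3) - 2/15 = 1/102 - 2/15 = -21/170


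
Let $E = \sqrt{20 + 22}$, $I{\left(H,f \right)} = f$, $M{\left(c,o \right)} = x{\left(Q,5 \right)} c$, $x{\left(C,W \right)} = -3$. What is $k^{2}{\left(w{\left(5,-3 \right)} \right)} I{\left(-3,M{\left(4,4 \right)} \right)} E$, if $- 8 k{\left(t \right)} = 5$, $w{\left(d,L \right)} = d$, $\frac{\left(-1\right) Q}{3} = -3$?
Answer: $- \frac{75 \sqrt{42}}{16} \approx -30.378$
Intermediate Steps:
$Q = 9$ ($Q = \left(-3\right) \left(-3\right) = 9$)
$k{\left(t \right)} = - \frac{5}{8}$ ($k{\left(t \right)} = \left(- \frac{1}{8}\right) 5 = - \frac{5}{8}$)
$M{\left(c,o \right)} = - 3 c$
$E = \sqrt{42} \approx 6.4807$
$k^{2}{\left(w{\left(5,-3 \right)} \right)} I{\left(-3,M{\left(4,4 \right)} \right)} E = \left(- \frac{5}{8}\right)^{2} \left(\left(-3\right) 4\right) \sqrt{42} = \frac{25}{64} \left(-12\right) \sqrt{42} = - \frac{75 \sqrt{42}}{16}$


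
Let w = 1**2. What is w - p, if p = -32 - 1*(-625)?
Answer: -592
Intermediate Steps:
p = 593 (p = -32 + 625 = 593)
w = 1
w - p = 1 - 1*593 = 1 - 593 = -592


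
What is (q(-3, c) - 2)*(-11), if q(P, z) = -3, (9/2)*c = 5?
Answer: 55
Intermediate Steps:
c = 10/9 (c = (2/9)*5 = 10/9 ≈ 1.1111)
(q(-3, c) - 2)*(-11) = (-3 - 2)*(-11) = -5*(-11) = 55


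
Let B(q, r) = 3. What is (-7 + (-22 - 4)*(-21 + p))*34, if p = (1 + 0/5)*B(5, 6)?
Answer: 15674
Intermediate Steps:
p = 3 (p = (1 + 0/5)*3 = (1 + 0*(⅕))*3 = (1 + 0)*3 = 1*3 = 3)
(-7 + (-22 - 4)*(-21 + p))*34 = (-7 + (-22 - 4)*(-21 + 3))*34 = (-7 - 26*(-18))*34 = (-7 + 468)*34 = 461*34 = 15674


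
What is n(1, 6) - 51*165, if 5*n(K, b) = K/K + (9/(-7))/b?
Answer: -589039/70 ≈ -8414.8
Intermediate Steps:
n(K, b) = 1/5 - 9/(35*b) (n(K, b) = (K/K + (9/(-7))/b)/5 = (1 + (9*(-1/7))/b)/5 = (1 - 9/(7*b))/5 = 1/5 - 9/(35*b))
n(1, 6) - 51*165 = (1/35)*(-9 + 7*6)/6 - 51*165 = (1/35)*(1/6)*(-9 + 42) - 8415 = (1/35)*(1/6)*33 - 8415 = 11/70 - 8415 = -589039/70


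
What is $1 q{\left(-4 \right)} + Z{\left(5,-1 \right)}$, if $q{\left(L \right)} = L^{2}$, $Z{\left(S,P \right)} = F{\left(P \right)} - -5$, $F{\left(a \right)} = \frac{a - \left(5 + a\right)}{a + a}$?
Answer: $\frac{47}{2} \approx 23.5$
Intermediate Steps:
$F{\left(a \right)} = - \frac{5}{2 a}$
$Z{\left(S,P \right)} = 5 - \frac{5}{2 P}$ ($Z{\left(S,P \right)} = - \frac{5}{2 P} - -5 = - \frac{5}{2 P} + 5 = 5 - \frac{5}{2 P}$)
$1 q{\left(-4 \right)} + Z{\left(5,-1 \right)} = 1 \left(-4\right)^{2} + \left(5 - \frac{5}{2 \left(-1\right)}\right) = 1 \cdot 16 + \left(5 - - \frac{5}{2}\right) = 16 + \left(5 + \frac{5}{2}\right) = 16 + \frac{15}{2} = \frac{47}{2}$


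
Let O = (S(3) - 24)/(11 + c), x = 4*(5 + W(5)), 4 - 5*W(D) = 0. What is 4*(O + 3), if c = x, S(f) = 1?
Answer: 1592/171 ≈ 9.3099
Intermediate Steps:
W(D) = ⅘ (W(D) = ⅘ - ⅕*0 = ⅘ + 0 = ⅘)
x = 116/5 (x = 4*(5 + ⅘) = 4*(29/5) = 116/5 ≈ 23.200)
c = 116/5 ≈ 23.200
O = -115/171 (O = (1 - 24)/(11 + 116/5) = -23/171/5 = -23*5/171 = -115/171 ≈ -0.67251)
4*(O + 3) = 4*(-115/171 + 3) = 4*(398/171) = 1592/171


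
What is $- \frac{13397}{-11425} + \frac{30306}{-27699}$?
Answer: $\frac{8279151}{105487025} \approx 0.078485$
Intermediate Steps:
$- \frac{13397}{-11425} + \frac{30306}{-27699} = \left(-13397\right) \left(- \frac{1}{11425}\right) + 30306 \left(- \frac{1}{27699}\right) = \frac{13397}{11425} - \frac{10102}{9233} = \frac{8279151}{105487025}$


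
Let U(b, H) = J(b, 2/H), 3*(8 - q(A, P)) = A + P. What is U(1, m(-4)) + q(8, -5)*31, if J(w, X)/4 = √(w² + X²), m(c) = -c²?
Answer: 217 + √65/2 ≈ 221.03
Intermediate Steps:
q(A, P) = 8 - A/3 - P/3 (q(A, P) = 8 - (A + P)/3 = 8 + (-A/3 - P/3) = 8 - A/3 - P/3)
J(w, X) = 4*√(X² + w²) (J(w, X) = 4*√(w² + X²) = 4*√(X² + w²))
U(b, H) = 4*√(b² + 4/H²) (U(b, H) = 4*√((2/H)² + b²) = 4*√(4/H² + b²) = 4*√(b² + 4/H²))
U(1, m(-4)) + q(8, -5)*31 = 4*√(1² + 4/(-1*(-4)²)²) + (8 - ⅓*8 - ⅓*(-5))*31 = 4*√(1 + 4/(-1*16)²) + (8 - 8/3 + 5/3)*31 = 4*√(1 + 4/(-16)²) + 7*31 = 4*√(1 + 4*(1/256)) + 217 = 4*√(1 + 1/64) + 217 = 4*√(65/64) + 217 = 4*(√65/8) + 217 = √65/2 + 217 = 217 + √65/2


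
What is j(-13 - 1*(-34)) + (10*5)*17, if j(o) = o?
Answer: 871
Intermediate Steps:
j(-13 - 1*(-34)) + (10*5)*17 = (-13 - 1*(-34)) + (10*5)*17 = (-13 + 34) + 50*17 = 21 + 850 = 871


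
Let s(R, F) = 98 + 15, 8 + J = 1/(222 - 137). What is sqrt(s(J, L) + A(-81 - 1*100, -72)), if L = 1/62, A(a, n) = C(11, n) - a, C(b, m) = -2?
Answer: 2*sqrt(73) ≈ 17.088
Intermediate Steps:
A(a, n) = -2 - a
J = -679/85 (J = -8 + 1/(222 - 137) = -8 + 1/85 = -679/85 ≈ -7.9882)
L = 1/62 ≈ 0.016129
s(R, F) = 113
sqrt(s(J, L) + A(-81 - 1*100, -72)) = sqrt(113 + (-2 - (-81 - 1*100))) = sqrt(113 + (-2 - (-81 - 100))) = sqrt(113 + (-2 - 1*(-181))) = sqrt(113 + (-2 + 181)) = sqrt(113 + 179) = sqrt(292) = 2*sqrt(73)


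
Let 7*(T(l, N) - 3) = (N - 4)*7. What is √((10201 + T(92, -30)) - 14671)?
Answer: I*√4501 ≈ 67.089*I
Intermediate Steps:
T(l, N) = -1 + N (T(l, N) = 3 + ((N - 4)*7)/7 = 3 + ((-4 + N)*7)/7 = 3 + (-28 + 7*N)/7 = 3 + (-4 + N) = -1 + N)
√((10201 + T(92, -30)) - 14671) = √((10201 + (-1 - 30)) - 14671) = √((10201 - 31) - 14671) = √(10170 - 14671) = √(-4501) = I*√4501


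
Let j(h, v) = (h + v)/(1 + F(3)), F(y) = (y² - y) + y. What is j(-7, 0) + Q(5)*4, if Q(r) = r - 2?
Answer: 113/10 ≈ 11.300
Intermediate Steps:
F(y) = y²
Q(r) = -2 + r
j(h, v) = h/10 + v/10 (j(h, v) = (h + v)/(1 + 3²) = (h + v)/(1 + 9) = (h + v)/10 = (h + v)*(⅒) = h/10 + v/10)
j(-7, 0) + Q(5)*4 = ((⅒)*(-7) + (⅒)*0) + (-2 + 5)*4 = (-7/10 + 0) + 3*4 = -7/10 + 12 = 113/10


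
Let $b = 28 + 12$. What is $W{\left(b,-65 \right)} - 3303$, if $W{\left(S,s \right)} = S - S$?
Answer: $-3303$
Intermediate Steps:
$b = 40$
$W{\left(S,s \right)} = 0$
$W{\left(b,-65 \right)} - 3303 = 0 - 3303 = -3303$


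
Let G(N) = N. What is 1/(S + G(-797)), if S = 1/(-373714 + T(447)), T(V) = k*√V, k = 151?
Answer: -37100871295889/29569394522106886 + 151*√447/88708183566320658 ≈ -0.0012547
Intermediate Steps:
T(V) = 151*√V
S = 1/(-373714 + 151*√447) ≈ -2.6989e-6
1/(S + G(-797)) = 1/((-373714/139651961749 - 151*√447/139651961749) - 797) = 1/(-111302613887667/139651961749 - 151*√447/139651961749)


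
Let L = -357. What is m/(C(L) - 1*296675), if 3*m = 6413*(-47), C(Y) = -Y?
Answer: 27401/80814 ≈ 0.33906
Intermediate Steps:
m = -301411/3 (m = (6413*(-47))/3 = (1/3)*(-301411) = -301411/3 ≈ -1.0047e+5)
m/(C(L) - 1*296675) = -301411/(3*(-1*(-357) - 1*296675)) = -301411/(3*(357 - 296675)) = -301411/3/(-296318) = -301411/3*(-1/296318) = 27401/80814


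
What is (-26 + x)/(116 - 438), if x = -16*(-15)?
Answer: -107/161 ≈ -0.66460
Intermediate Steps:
x = 240
(-26 + x)/(116 - 438) = (-26 + 240)/(116 - 438) = 214/(-322) = 214*(-1/322) = -107/161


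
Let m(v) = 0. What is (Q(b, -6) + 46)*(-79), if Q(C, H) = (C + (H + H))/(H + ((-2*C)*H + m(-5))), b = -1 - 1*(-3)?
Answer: -32311/9 ≈ -3590.1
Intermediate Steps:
b = 2 (b = -1 + 3 = 2)
Q(C, H) = (C + 2*H)/(H - 2*C*H) (Q(C, H) = (C + (H + H))/(H + ((-2*C)*H + 0)) = (C + 2*H)/(H + (-2*C*H + 0)) = (C + 2*H)/(H - 2*C*H))
(Q(b, -6) + 46)*(-79) = ((2 + 2*(-6))/((-6)*(1 - 2*2)) + 46)*(-79) = (-(2 - 12)/(6*(1 - 4)) + 46)*(-79) = (-⅙*(-10)/(-3) + 46)*(-79) = (-⅙*(-⅓)*(-10) + 46)*(-79) = (-5/9 + 46)*(-79) = (409/9)*(-79) = -32311/9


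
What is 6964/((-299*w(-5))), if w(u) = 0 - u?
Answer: -6964/1495 ≈ -4.6582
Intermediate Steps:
w(u) = -u
6964/((-299*w(-5))) = 6964/((-(-299)*(-5))) = 6964/((-299*5)) = 6964/(-1495) = 6964*(-1/1495) = -6964/1495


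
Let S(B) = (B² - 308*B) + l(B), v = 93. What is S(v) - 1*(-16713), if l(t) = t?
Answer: -3189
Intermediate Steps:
S(B) = B² - 307*B (S(B) = (B² - 308*B) + B = B² - 307*B)
S(v) - 1*(-16713) = 93*(-307 + 93) - 1*(-16713) = 93*(-214) + 16713 = -19902 + 16713 = -3189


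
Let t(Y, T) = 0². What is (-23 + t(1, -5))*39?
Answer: -897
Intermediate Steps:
t(Y, T) = 0
(-23 + t(1, -5))*39 = (-23 + 0)*39 = -23*39 = -897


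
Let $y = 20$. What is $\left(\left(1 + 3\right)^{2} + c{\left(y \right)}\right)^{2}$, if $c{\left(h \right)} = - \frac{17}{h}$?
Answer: $\frac{91809}{400} \approx 229.52$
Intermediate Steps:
$\left(\left(1 + 3\right)^{2} + c{\left(y \right)}\right)^{2} = \left(\left(1 + 3\right)^{2} - \frac{17}{20}\right)^{2} = \left(4^{2} - \frac{17}{20}\right)^{2} = \left(16 - \frac{17}{20}\right)^{2} = \left(\frac{303}{20}\right)^{2} = \frac{91809}{400}$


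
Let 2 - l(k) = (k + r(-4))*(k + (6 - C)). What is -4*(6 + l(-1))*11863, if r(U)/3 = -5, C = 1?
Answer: -3416544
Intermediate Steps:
r(U) = -15 (r(U) = 3*(-5) = -15)
l(k) = 2 - (-15 + k)*(5 + k) (l(k) = 2 - (k - 15)*(k + (6 - 1*1)) = 2 - (-15 + k)*(k + (6 - 1)) = 2 - (-15 + k)*(k + 5) = 2 - (-15 + k)*(5 + k))
-4*(6 + l(-1))*11863 = -4*(6 + (77 - 1*(-1)**2 + 10*(-1)))*11863 = -4*(6 + (77 - 1*1 - 10))*11863 = -4*(6 + (77 - 1 - 10))*11863 = -4*(6 + 66)*11863 = -4*72*11863 = -288*11863 = -3416544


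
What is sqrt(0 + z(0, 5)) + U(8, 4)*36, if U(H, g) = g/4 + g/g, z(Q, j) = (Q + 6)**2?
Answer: 78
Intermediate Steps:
z(Q, j) = (6 + Q)**2
U(H, g) = 1 + g/4 (U(H, g) = g*(1/4) + 1 = g/4 + 1 = 1 + g/4)
sqrt(0 + z(0, 5)) + U(8, 4)*36 = sqrt(0 + (6 + 0)**2) + (1 + (1/4)*4)*36 = sqrt(0 + 6**2) + (1 + 1)*36 = sqrt(0 + 36) + 2*36 = sqrt(36) + 72 = 6 + 72 = 78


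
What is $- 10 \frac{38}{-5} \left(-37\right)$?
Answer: $-2812$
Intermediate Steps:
$- 10 \frac{38}{-5} \left(-37\right) = - 10 \cdot 38 \left(- \frac{1}{5}\right) \left(-37\right) = \left(-10\right) \left(- \frac{38}{5}\right) \left(-37\right) = 76 \left(-37\right) = -2812$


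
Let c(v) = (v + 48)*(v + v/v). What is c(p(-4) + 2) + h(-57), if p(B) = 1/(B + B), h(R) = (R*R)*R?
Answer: -11843175/64 ≈ -1.8505e+5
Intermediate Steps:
h(R) = R³ (h(R) = R²*R = R³)
p(B) = 1/(2*B)
c(v) = (1 + v)*(48 + v) (c(v) = (48 + v)*(v + 1) = (48 + v)*(1 + v) = (1 + v)*(48 + v))
c(p(-4) + 2) + h(-57) = (48 + ((½)/(-4) + 2)² + 49*((½)/(-4) + 2)) + (-57)³ = (48 + ((½)*(-¼) + 2)² + 49*((½)*(-¼) + 2)) - 185193 = (48 + (-⅛ + 2)² + 49*(-⅛ + 2)) - 185193 = (48 + (15/8)² + 49*(15/8)) - 185193 = (48 + 225/64 + 735/8) - 185193 = 9177/64 - 185193 = -11843175/64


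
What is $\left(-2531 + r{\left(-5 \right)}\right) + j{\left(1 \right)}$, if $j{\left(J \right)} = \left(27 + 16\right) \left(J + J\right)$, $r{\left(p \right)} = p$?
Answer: $-2450$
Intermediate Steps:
$j{\left(J \right)} = 86 J$ ($j{\left(J \right)} = 43 \cdot 2 J = 86 J$)
$\left(-2531 + r{\left(-5 \right)}\right) + j{\left(1 \right)} = \left(-2531 - 5\right) + 86 \cdot 1 = -2536 + 86 = -2450$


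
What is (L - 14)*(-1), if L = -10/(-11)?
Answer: 144/11 ≈ 13.091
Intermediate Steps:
L = 10/11 (L = -10*(-1/11) = 10/11 ≈ 0.90909)
(L - 14)*(-1) = (10/11 - 14)*(-1) = -144/11*(-1) = 144/11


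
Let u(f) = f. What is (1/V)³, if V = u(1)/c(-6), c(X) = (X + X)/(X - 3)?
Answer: 64/27 ≈ 2.3704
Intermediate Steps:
c(X) = 2*X/(-3 + X) (c(X) = (2*X)/(-3 + X) = 2*X/(-3 + X))
V = ¾ (V = 1/(2*(-6)/(-3 - 6)) = 1/(2*(-6)/(-9)) = 1/(2*(-6)*(-⅑)) = 1/(4/3) = 1*(¾) = ¾ ≈ 0.75000)
(1/V)³ = (1/(¾))³ = (4/3)³ = 64/27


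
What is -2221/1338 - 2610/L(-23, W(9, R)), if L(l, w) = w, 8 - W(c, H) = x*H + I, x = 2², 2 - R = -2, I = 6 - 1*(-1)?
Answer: 230591/1338 ≈ 172.34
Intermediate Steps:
I = 7 (I = 6 + 1 = 7)
R = 4 (R = 2 - 1*(-2) = 2 + 2 = 4)
x = 4
W(c, H) = 1 - 4*H (W(c, H) = 8 - (4*H + 7) = 8 - (7 + 4*H) = 8 + (-7 - 4*H) = 1 - 4*H)
-2221/1338 - 2610/L(-23, W(9, R)) = -2221/1338 - 2610/(1 - 4*4) = -2221*1/1338 - 2610/(1 - 16) = -2221/1338 - 2610/(-15) = -2221/1338 - 2610*(-1/15) = -2221/1338 + 174 = 230591/1338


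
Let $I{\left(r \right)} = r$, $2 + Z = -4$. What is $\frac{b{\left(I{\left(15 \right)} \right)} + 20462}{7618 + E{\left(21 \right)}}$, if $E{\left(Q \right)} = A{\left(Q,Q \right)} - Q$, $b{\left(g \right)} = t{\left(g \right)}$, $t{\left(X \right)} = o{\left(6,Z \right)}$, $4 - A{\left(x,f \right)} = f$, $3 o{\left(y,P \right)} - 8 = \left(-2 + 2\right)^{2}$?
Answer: $\frac{30697}{11370} \approx 2.6998$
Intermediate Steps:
$Z = -6$ ($Z = -2 - 4 = -6$)
$o{\left(y,P \right)} = \frac{8}{3}$ ($o{\left(y,P \right)} = \frac{8}{3} + \frac{\left(-2 + 2\right)^{2}}{3} = \frac{8}{3} + \frac{0^{2}}{3} = \frac{8}{3} + \frac{1}{3} \cdot 0 = \frac{8}{3} + 0 = \frac{8}{3}$)
$A{\left(x,f \right)} = 4 - f$
$t{\left(X \right)} = \frac{8}{3}$
$b{\left(g \right)} = \frac{8}{3}$
$E{\left(Q \right)} = 4 - 2 Q$ ($E{\left(Q \right)} = \left(4 - Q\right) - Q = 4 - 2 Q$)
$\frac{b{\left(I{\left(15 \right)} \right)} + 20462}{7618 + E{\left(21 \right)}} = \frac{\frac{8}{3} + 20462}{7618 + \left(4 - 42\right)} = \frac{61394}{3 \left(7618 + \left(4 - 42\right)\right)} = \frac{61394}{3 \left(7618 - 38\right)} = \frac{61394}{3 \cdot 7580} = \frac{61394}{3} \cdot \frac{1}{7580} = \frac{30697}{11370}$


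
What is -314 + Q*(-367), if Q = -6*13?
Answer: 28312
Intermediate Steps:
Q = -78
-314 + Q*(-367) = -314 - 78*(-367) = -314 + 28626 = 28312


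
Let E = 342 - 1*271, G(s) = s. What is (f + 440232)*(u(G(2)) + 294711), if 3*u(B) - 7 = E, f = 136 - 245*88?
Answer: 123438213496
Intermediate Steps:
E = 71 (E = 342 - 271 = 71)
f = -21424 (f = 136 - 21560 = -21424)
u(B) = 26 (u(B) = 7/3 + (⅓)*71 = 7/3 + 71/3 = 26)
(f + 440232)*(u(G(2)) + 294711) = (-21424 + 440232)*(26 + 294711) = 418808*294737 = 123438213496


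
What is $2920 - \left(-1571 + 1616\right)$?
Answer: $2875$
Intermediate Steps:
$2920 - \left(-1571 + 1616\right) = 2920 - 45 = 2875$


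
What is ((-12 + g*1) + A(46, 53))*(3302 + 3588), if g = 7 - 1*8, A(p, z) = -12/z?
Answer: -91130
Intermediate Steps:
g = -1 (g = 7 - 8 = -1)
((-12 + g*1) + A(46, 53))*(3302 + 3588) = ((-12 - 1*1) - 12/53)*(3302 + 3588) = ((-12 - 1) - 12*1/53)*6890 = (-13 - 12/53)*6890 = -701/53*6890 = -91130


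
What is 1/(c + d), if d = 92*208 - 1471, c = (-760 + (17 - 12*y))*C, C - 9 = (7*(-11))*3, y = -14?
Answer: 1/145315 ≈ 6.8816e-6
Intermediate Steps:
C = -222 (C = 9 + (7*(-11))*3 = 9 - 77*3 = 9 - 231 = -222)
c = 127650 (c = (-760 + (17 - 12*(-14)))*(-222) = (-760 + (17 + 168))*(-222) = (-760 + 185)*(-222) = -575*(-222) = 127650)
d = 17665 (d = 19136 - 1471 = 17665)
1/(c + d) = 1/(127650 + 17665) = 1/145315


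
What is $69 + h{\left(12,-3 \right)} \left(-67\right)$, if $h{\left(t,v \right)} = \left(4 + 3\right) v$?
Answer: $1476$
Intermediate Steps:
$h{\left(t,v \right)} = 7 v$
$69 + h{\left(12,-3 \right)} \left(-67\right) = 69 + 7 \left(-3\right) \left(-67\right) = 69 - -1407 = 69 + 1407 = 1476$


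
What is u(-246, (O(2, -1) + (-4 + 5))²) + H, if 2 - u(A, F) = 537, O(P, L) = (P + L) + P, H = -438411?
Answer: -438946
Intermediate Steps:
O(P, L) = L + 2*P (O(P, L) = (L + P) + P = L + 2*P)
u(A, F) = -535 (u(A, F) = 2 - 1*537 = 2 - 537 = -535)
u(-246, (O(2, -1) + (-4 + 5))²) + H = -535 - 438411 = -438946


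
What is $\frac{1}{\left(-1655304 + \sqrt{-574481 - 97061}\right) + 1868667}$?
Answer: $\frac{213363}{45524441311} - \frac{i \sqrt{671542}}{45524441311} \approx 4.6868 \cdot 10^{-6} - 1.8001 \cdot 10^{-8} i$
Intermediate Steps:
$\frac{1}{\left(-1655304 + \sqrt{-574481 - 97061}\right) + 1868667} = \frac{1}{\left(-1655304 + \sqrt{-671542}\right) + 1868667} = \frac{1}{\left(-1655304 + i \sqrt{671542}\right) + 1868667} = \frac{1}{213363 + i \sqrt{671542}}$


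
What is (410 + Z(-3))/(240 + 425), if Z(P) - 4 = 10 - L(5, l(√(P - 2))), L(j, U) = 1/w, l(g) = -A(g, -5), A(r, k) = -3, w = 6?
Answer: 2543/3990 ≈ 0.63734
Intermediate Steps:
l(g) = 3 (l(g) = -1*(-3) = 3)
L(j, U) = ⅙ (L(j, U) = 1/6 = 1*(⅙) = ⅙)
Z(P) = 83/6 (Z(P) = 4 + (10 - 1*⅙) = 4 + (10 - ⅙) = 4 + 59/6 = 83/6)
(410 + Z(-3))/(240 + 425) = (410 + 83/6)/(240 + 425) = (2543/6)/665 = (2543/6)*(1/665) = 2543/3990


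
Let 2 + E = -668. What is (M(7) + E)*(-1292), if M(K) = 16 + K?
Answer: 835924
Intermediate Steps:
E = -670 (E = -2 - 668 = -670)
(M(7) + E)*(-1292) = ((16 + 7) - 670)*(-1292) = (23 - 670)*(-1292) = -647*(-1292) = 835924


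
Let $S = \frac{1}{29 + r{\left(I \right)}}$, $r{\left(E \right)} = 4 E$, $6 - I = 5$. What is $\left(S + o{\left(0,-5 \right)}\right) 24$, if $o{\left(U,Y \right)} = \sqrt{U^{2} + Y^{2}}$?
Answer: $\frac{1328}{11} \approx 120.73$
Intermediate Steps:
$I = 1$ ($I = 6 - 5 = 1$)
$S = \frac{1}{33}$ ($S = \frac{1}{29 + 4 \cdot 1} = \frac{1}{29 + 4} = \frac{1}{33} \approx 0.030303$)
$\left(S + o{\left(0,-5 \right)}\right) 24 = \left(\frac{1}{33} + \sqrt{0^{2} + \left(-5\right)^{2}}\right) 24 = \left(\frac{1}{33} + \sqrt{0 + 25}\right) 24 = \left(\frac{1}{33} + \sqrt{25}\right) 24 = \left(\frac{1}{33} + 5\right) 24 = \frac{166}{33} \cdot 24 = \frac{1328}{11}$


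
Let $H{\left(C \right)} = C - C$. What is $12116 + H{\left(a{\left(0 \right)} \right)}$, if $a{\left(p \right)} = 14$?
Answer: $12116$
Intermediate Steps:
$H{\left(C \right)} = 0$
$12116 + H{\left(a{\left(0 \right)} \right)} = 12116 + 0 = 12116$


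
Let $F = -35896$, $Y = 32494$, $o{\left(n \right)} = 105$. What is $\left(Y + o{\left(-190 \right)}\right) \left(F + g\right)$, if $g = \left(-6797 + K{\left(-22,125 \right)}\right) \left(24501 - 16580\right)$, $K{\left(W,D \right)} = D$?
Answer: $-1723991855992$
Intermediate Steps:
$g = -52848912$ ($g = \left(-6797 + 125\right) \left(24501 - 16580\right) = \left(-6672\right) 7921 = -52848912$)
$\left(Y + o{\left(-190 \right)}\right) \left(F + g\right) = \left(32494 + 105\right) \left(-35896 - 52848912\right) = 32599 \left(-52884808\right) = -1723991855992$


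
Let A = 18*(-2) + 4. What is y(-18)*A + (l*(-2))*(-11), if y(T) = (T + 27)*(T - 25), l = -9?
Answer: 12186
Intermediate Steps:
y(T) = (-25 + T)*(27 + T) (y(T) = (27 + T)*(-25 + T) = (-25 + T)*(27 + T))
A = -32 (A = -36 + 4 = -32)
y(-18)*A + (l*(-2))*(-11) = (-675 + (-18)² + 2*(-18))*(-32) - 9*(-2)*(-11) = (-675 + 324 - 36)*(-32) + 18*(-11) = -387*(-32) - 198 = 12384 - 198 = 12186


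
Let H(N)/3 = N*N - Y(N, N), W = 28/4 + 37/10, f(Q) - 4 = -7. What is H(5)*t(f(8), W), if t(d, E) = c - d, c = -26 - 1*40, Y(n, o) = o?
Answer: -3780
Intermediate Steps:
f(Q) = -3 (f(Q) = 4 - 7 = -3)
W = 107/10 (W = 28*(¼) + 37*(⅒) = 7 + 37/10 = 107/10 ≈ 10.700)
H(N) = -3*N + 3*N² (H(N) = 3*(N*N - N) = 3*(N² - N) = -3*N + 3*N²)
c = -66 (c = -26 - 40 = -66)
t(d, E) = -66 - d
H(5)*t(f(8), W) = (3*5*(-1 + 5))*(-66 - 1*(-3)) = (3*5*4)*(-66 + 3) = 60*(-63) = -3780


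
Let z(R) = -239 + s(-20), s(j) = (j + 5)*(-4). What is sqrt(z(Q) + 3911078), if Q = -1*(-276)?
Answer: sqrt(3910899) ≈ 1977.6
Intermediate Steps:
Q = 276
s(j) = -20 - 4*j (s(j) = (5 + j)*(-4) = -20 - 4*j)
z(R) = -179 (z(R) = -239 + (-20 - 4*(-20)) = -239 + (-20 + 80) = -239 + 60 = -179)
sqrt(z(Q) + 3911078) = sqrt(-179 + 3911078) = sqrt(3910899)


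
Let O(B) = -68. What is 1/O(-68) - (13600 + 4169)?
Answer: -1208293/68 ≈ -17769.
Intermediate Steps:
1/O(-68) - (13600 + 4169) = 1/(-68) - (13600 + 4169) = -1/68 - 1*17769 = -1/68 - 17769 = -1208293/68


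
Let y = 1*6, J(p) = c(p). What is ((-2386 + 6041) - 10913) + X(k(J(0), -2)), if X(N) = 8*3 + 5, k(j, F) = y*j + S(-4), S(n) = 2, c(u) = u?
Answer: -7229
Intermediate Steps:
J(p) = p
y = 6
k(j, F) = 2 + 6*j (k(j, F) = 6*j + 2 = 2 + 6*j)
X(N) = 29 (X(N) = 24 + 5 = 29)
((-2386 + 6041) - 10913) + X(k(J(0), -2)) = ((-2386 + 6041) - 10913) + 29 = (3655 - 10913) + 29 = -7258 + 29 = -7229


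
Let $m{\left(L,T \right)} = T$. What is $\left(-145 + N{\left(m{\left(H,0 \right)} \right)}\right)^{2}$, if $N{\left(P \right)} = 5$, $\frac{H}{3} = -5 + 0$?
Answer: $19600$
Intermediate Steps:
$H = -15$ ($H = 3 \left(-5 + 0\right) = 3 \left(-5\right) = -15$)
$\left(-145 + N{\left(m{\left(H,0 \right)} \right)}\right)^{2} = \left(-145 + 5\right)^{2} = \left(-140\right)^{2} = 19600$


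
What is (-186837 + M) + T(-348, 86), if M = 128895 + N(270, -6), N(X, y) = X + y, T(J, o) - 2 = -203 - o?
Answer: -57965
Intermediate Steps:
T(J, o) = -201 - o (T(J, o) = 2 + (-203 - o) = -201 - o)
M = 129159 (M = 128895 + (270 - 6) = 128895 + 264 = 129159)
(-186837 + M) + T(-348, 86) = (-186837 + 129159) + (-201 - 1*86) = -57678 + (-201 - 86) = -57678 - 287 = -57965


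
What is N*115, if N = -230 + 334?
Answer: 11960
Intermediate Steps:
N = 104
N*115 = 104*115 = 11960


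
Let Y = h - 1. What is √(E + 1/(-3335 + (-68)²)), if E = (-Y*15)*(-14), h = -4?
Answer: I*√1744595761/1289 ≈ 32.404*I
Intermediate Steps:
Y = -5 (Y = -4 - 1 = -5)
E = -1050 (E = (-1*(-5)*15)*(-14) = (5*15)*(-14) = 75*(-14) = -1050)
√(E + 1/(-3335 + (-68)²)) = √(-1050 + 1/(-3335 + (-68)²)) = √(-1050 + 1/(-3335 + 4624)) = √(-1050 + 1/1289) = √(-1353449/1289) = I*√1744595761/1289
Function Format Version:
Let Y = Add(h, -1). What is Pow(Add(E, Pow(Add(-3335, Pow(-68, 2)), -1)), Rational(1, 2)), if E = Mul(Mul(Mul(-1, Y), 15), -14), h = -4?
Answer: Mul(Rational(1, 1289), I, Pow(1744595761, Rational(1, 2))) ≈ Mul(32.404, I)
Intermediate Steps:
Y = -5 (Y = Add(-4, -1) = -5)
E = -1050 (E = Mul(Mul(Mul(-1, -5), 15), -14) = Mul(Mul(5, 15), -14) = Mul(75, -14) = -1050)
Pow(Add(E, Pow(Add(-3335, Pow(-68, 2)), -1)), Rational(1, 2)) = Pow(Add(-1050, Pow(Add(-3335, Pow(-68, 2)), -1)), Rational(1, 2)) = Pow(Add(-1050, Pow(Add(-3335, 4624), -1)), Rational(1, 2)) = Pow(Add(-1050, Pow(1289, -1)), Rational(1, 2)) = Pow(Add(-1050, Rational(1, 1289)), Rational(1, 2)) = Pow(Rational(-1353449, 1289), Rational(1, 2)) = Mul(Rational(1, 1289), I, Pow(1744595761, Rational(1, 2)))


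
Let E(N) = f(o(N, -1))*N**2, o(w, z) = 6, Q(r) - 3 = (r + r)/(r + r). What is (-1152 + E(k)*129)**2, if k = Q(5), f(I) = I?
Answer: 126157824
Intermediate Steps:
Q(r) = 4 (Q(r) = 3 + (r + r)/(r + r) = 3 + (2*r)/((2*r)) = 3 + (2*r)*(1/(2*r)) = 3 + 1 = 4)
k = 4
E(N) = 6*N**2
(-1152 + E(k)*129)**2 = (-1152 + (6*4**2)*129)**2 = (-1152 + (6*16)*129)**2 = (-1152 + 96*129)**2 = (-1152 + 12384)**2 = 11232**2 = 126157824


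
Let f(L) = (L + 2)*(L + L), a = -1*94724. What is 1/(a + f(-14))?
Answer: -1/94388 ≈ -1.0595e-5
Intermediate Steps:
a = -94724
f(L) = 2*L*(2 + L) (f(L) = (2 + L)*(2*L) = 2*L*(2 + L))
1/(a + f(-14)) = 1/(-94724 + 2*(-14)*(2 - 14)) = 1/(-94724 + 2*(-14)*(-12)) = 1/(-94724 + 336) = 1/(-94388) = -1/94388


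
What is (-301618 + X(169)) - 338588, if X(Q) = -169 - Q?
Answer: -640544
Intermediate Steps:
(-301618 + X(169)) - 338588 = (-301618 + (-169 - 1*169)) - 338588 = (-301618 + (-169 - 169)) - 338588 = (-301618 - 338) - 338588 = -301956 - 338588 = -640544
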